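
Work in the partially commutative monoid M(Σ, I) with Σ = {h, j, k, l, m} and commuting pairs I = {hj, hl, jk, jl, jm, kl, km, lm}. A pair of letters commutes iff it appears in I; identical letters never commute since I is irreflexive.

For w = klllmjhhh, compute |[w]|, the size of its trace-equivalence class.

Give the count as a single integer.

#0=k has no predecessor
#1=l has no predecessor
#2=l depends on [1:l]
#3=l depends on [2:l]
#4=m has no predecessor
#5=j has no predecessor
#6=h depends on [0:k, 4:m]
#7=h depends on [6:h]
#8=h depends on [7:h]
sources: [0:k, 1:l, 4:m, 5:j]
N(rest) = Σ N(rest − s) over sources s of rest; N(one piece) = 1:
  size 1 → [3]=1  [5]=1  [8]=1
  size 2 → [2,3]=1  [3,5]=2  [3,8]=2  [5,8]=2  [7,8]=1
  size 3 → [1,2,3]=1  [2,3,5]=3  [2,3,8]=3  [3,5,8]=6  [3,7,8]=3  [5,7,8]=3  [6,7,8]=1
  size 4 → [0,6,7,8]=1  [1,2,3,5]=4  [1,2,3,8]=4  [2,3,5,8]=12  [2,3,7,8]=6  [3,5,7,8]=12  [3,6,7,8]=4  [4,6,7,8]=1  [5,6,7,8]=4
  size 5 → [0,3,6,7,8]=5  [0,4,6,7,8]=2  [0,5,6,7,8]=5  [1,2,3,5,8]=20  [1,2,3,7,8]=10  [2,3,5,7,8]=30  [2,3,6,7,8]=10  [3,4,6,7,8]=5  [3,5,6,7,8]=20  [4,5,6,7,8]=5
  size 6 → [0,2,3,6,7,8]=15  [0,3,4,6,7,8]=12  [0,3,5,6,7,8]=30  [0,4,5,6,7,8]=12  [1,2,3,5,7,8]=60  [1,2,3,6,7,8]=20  [2,3,4,6,7,8]=15  [2,3,5,6,7,8]=60  [3,4,5,6,7,8]=30
  size 7 → [0,1,2,3,6,7,8]=35  [0,2,3,4,6,7,8]=42  [0,2,3,5,6,7,8]=105  [0,3,4,5,6,7,8]=84  [1,2,3,4,6,7,8]=35  [1,2,3,5,6,7,8]=140  [2,3,4,5,6,7,8]=105
  first=0(k) contributes 280
  first=1(l) contributes 336
  first=4(m) contributes 280
  first=5(j) contributes 112
|[w]| = 1008

1008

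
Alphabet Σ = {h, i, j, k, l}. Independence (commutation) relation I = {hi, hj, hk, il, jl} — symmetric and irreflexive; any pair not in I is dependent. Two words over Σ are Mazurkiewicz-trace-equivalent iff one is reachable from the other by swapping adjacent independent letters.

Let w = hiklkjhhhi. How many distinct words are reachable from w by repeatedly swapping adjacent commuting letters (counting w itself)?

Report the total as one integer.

60

#0=h has no predecessor
#1=i has no predecessor
#2=k depends on [1:i]
#3=l depends on [0:h, 2:k]
#4=k depends on [3:l]
#5=j depends on [4:k]
#6=h depends on [3:l]
#7=h depends on [6:h]
#8=h depends on [7:h]
#9=i depends on [5:j]
sources: [0:h, 1:i]
N(rest) = Σ N(rest − s) over sources s of rest; N(one piece) = 1:
  size 1 → [8]=1  [9]=1
  size 2 → [5,9]=1  [7,8]=1  [8,9]=2
  size 3 → [4,5,9]=1  [5,8,9]=3  [6,7,8]=1  [7,8,9]=3
  size 4 → [4,5,8,9]=4  [5,7,8,9]=6  [6,7,8,9]=4
  size 5 → [4,5,7,8,9]=10  [5,6,7,8,9]=10
  size 6 → [4,5,6,7,8,9]=20
  size 7 → [3,4,5,6,7,8,9]=20
  size 8 → [0,3,4,5,6,7,8,9]=20  [2,3,4,5,6,7,8,9]=20
  first=0(h) contributes 20
  first=1(i) contributes 40
|[w]| = 60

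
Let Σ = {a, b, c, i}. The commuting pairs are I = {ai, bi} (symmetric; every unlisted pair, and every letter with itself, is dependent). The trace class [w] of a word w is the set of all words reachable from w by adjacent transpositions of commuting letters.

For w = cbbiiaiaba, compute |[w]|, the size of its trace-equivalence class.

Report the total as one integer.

piece 0:c — minimal
piece 1:b rests on {0:c}
piece 2:b rests on {1:b}
piece 3:i rests on {0:c}
piece 4:i rests on {3:i}
piece 5:a rests on {2:b}
piece 6:i rests on {4:i}
piece 7:a rests on {5:a}
piece 8:b rests on {7:a}
piece 9:a rests on {8:b}
minimal pieces: {0:c}
ways to finish when only these pieces remain (= sum over removing one remaining piece with nothing left below it):
  1 left: {6}→1  {9}→1
  2 left: {4,6}→1  {6,9}→2  {8,9}→1
  3 left: {3,4,6}→1  {4,6,9}→3  {6,8,9}→3  {7,8,9}→1
  4 left: {3,4,6,9}→4  {4,6,8,9}→6  {5,7,8,9}→1  {6,7,8,9}→4
  5 left: {2,5,7,8,9}→1  {3,4,6,8,9}→10  {4,6,7,8,9}→10  {5,6,7,8,9}→5
  6 left: {1,2,5,7,8,9}→1  {2,5,6,7,8,9}→6  {3,4,6,7,8,9}→20  {4,5,6,7,8,9}→15
  7 left: {1,2,5,6,7,8,9}→7  {2,4,5,6,7,8,9}→21  {3,4,5,6,7,8,9}→35
  8 left: {1,2,4,5,6,7,8,9}→28  {2,3,4,5,6,7,8,9}→56
  placing 0:c first → 84 extensions

84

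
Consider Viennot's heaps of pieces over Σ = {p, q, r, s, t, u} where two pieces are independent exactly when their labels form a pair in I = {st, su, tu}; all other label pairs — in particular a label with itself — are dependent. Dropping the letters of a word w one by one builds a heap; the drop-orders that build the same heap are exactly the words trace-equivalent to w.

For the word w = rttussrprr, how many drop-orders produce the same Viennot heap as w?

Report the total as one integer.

30

drop 0:r onto floor
drop 1:t onto {0:r}
drop 2:t onto {1:t}
drop 3:u onto {0:r}
drop 4:s onto {0:r}
drop 5:s onto {4:s}
drop 6:r onto {2:t, 3:u, 5:s}
drop 7:p onto {6:r}
drop 8:r onto {7:p}
drop 9:r onto {8:r}
ground layer = {0:r}
drop-orders for the pieces not yet dropped (sum over which currently-grounded one goes next):
  1 to go: {9} 1
  2 to go: {8,9} 1
  3 to go: {7,8,9} 1
  4 to go: {6,7,8,9} 1
  5 to go: {2,6,7,8,9} 1  {3,6,7,8,9} 1  {5,6,7,8,9} 1
  6 to go: {1,2,6,7,8,9} 1  {2,3,6,7,8,9} 2  {2,5,6,7,8,9} 2  {3,5,6,7,8,9} 2  {4,5,6,7,8,9} 1
  7 to go: {1,2,3,6,7,8,9} 3  {1,2,5,6,7,8,9} 3  {2,3,5,6,7,8,9} 6  {2,4,5,6,7,8,9} 3  {3,4,5,6,7,8,9} 3
  8 to go: {1,2,3,5,6,7,8,9} 12  {1,2,4,5,6,7,8,9} 6  {2,3,4,5,6,7,8,9} 12
  if 0:r drops first: 30 orders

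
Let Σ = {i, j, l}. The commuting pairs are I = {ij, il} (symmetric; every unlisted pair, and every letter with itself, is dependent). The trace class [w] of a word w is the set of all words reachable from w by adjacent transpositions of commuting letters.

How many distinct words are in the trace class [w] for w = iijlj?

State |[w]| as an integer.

piece 0:i — minimal
piece 1:i rests on {0:i}
piece 2:j — minimal
piece 3:l rests on {2:j}
piece 4:j rests on {3:l}
minimal pieces: {0:i, 2:j}
ways to finish when only these pieces remain (= sum over removing one remaining piece with nothing left below it):
  1 left: {1}→1  {4}→1
  2 left: {0,1}→1  {1,4}→2  {3,4}→1
  3 left: {0,1,4}→3  {1,3,4}→3  {2,3,4}→1
  placing 0:i first → 4 extensions
  placing 2:j first → 6 extensions
total linear extensions = 10

10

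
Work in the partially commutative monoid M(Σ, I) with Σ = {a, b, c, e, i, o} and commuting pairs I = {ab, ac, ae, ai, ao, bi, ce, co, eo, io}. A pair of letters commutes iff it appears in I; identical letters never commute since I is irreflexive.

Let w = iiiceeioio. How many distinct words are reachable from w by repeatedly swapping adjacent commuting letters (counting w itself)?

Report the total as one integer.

#0=i has no predecessor
#1=i depends on [0:i]
#2=i depends on [1:i]
#3=c depends on [2:i]
#4=e depends on [2:i]
#5=e depends on [4:e]
#6=i depends on [3:c, 5:e]
#7=o has no predecessor
#8=i depends on [6:i]
#9=o depends on [7:o]
sources: [0:i, 7:o]
N(rest) = Σ N(rest − s) over sources s of rest; N(one piece) = 1:
  size 1 → [8]=1  [9]=1
  size 2 → [6,8]=1  [7,9]=1  [8,9]=2
  size 3 → [3,6,8]=1  [5,6,8]=1  [6,8,9]=3  [7,8,9]=3
  size 4 → [3,5,6,8]=2  [3,6,8,9]=4  [4,5,6,8]=1  [5,6,8,9]=4  [6,7,8,9]=6
  size 5 → [3,4,5,6,8]=3  [3,5,6,8,9]=10  [3,6,7,8,9]=10  [4,5,6,8,9]=5  [5,6,7,8,9]=10
  size 6 → [2,3,4,5,6,8]=3  [3,4,5,6,8,9]=18  [3,5,6,7,8,9]=30  [4,5,6,7,8,9]=15
  size 7 → [1,2,3,4,5,6,8]=3  [2,3,4,5,6,8,9]=21  [3,4,5,6,7,8,9]=63
  size 8 → [0,1,2,3,4,5,6,8]=3  [1,2,3,4,5,6,8,9]=24  [2,3,4,5,6,7,8,9]=84
  first=0(i) contributes 108
  first=7(o) contributes 27
|[w]| = 135

135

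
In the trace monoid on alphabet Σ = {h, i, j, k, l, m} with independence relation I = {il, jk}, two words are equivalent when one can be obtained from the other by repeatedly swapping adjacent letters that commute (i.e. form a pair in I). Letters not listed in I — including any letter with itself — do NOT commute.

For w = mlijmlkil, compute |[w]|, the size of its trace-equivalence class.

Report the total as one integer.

4

drop 0:m onto floor
drop 1:l onto {0:m}
drop 2:i onto {0:m}
drop 3:j onto {1:l, 2:i}
drop 4:m onto {3:j}
drop 5:l onto {4:m}
drop 6:k onto {5:l}
drop 7:i onto {6:k}
drop 8:l onto {6:k}
ground layer = {0:m}
drop-orders for the pieces not yet dropped (sum over which currently-grounded one goes next):
  1 to go: {7} 1  {8} 1
  2 to go: {7,8} 2
  3 to go: {6,7,8} 2
  4 to go: {5,6,7,8} 2
  5 to go: {4,5,6,7,8} 2
  6 to go: {3,4,5,6,7,8} 2
  7 to go: {1,3,4,5,6,7,8} 2  {2,3,4,5,6,7,8} 2
  if 0:m drops first: 4 orders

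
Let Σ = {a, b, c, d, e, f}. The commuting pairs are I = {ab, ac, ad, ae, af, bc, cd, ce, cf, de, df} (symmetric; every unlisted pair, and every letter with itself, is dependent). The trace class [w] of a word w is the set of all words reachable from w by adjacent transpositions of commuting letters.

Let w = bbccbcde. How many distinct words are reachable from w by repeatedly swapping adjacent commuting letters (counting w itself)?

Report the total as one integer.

0(b) covers ∅
1(b) covers 0:b
2(c) covers ∅
3(c) covers 2:c
4(b) covers 1:b
5(c) covers 3:c
6(d) covers 4:b
7(e) covers 4:b
floor of heap: 0:b, 2:c
completions by unplaced set U, small U first (add the entries for U minus each lowest piece of U):
  |U|=1: {5}:1  {6}:1  {7}:1
  |U|=2: {3,5}:1  {5,6}:2  {5,7}:2  {6,7}:2
  |U|=3: {2,3,5}:1  {3,5,6}:3  {3,5,7}:3  {4,6,7}:2  {5,6,7}:6
  |U|=4: {1,4,6,7}:2  {2,3,5,6}:4  {2,3,5,7}:4  {3,5,6,7}:12  {4,5,6,7}:8
  |U|=5: {0,1,4,6,7}:2  {1,4,5,6,7}:10  {2,3,5,6,7}:20  {3,4,5,6,7}:20
  |U|=6: {0,1,4,5,6,7}:12  {1,3,4,5,6,7}:30  {2,3,4,5,6,7}:40
  start at 0(b): 70
  start at 2(c): 42
sum over floor = 112

112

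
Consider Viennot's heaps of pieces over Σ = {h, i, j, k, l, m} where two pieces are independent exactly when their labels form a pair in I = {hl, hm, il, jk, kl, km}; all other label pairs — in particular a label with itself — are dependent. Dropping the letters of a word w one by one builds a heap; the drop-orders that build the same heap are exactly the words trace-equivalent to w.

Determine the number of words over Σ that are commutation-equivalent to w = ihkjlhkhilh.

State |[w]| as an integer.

49

piece 0:i — minimal
piece 1:h rests on {0:i}
piece 2:k rests on {1:h}
piece 3:j rests on {1:h}
piece 4:l rests on {3:j}
piece 5:h rests on {2:k, 3:j}
piece 6:k rests on {5:h}
piece 7:h rests on {6:k}
piece 8:i rests on {7:h}
piece 9:l rests on {4:l}
piece 10:h rests on {8:i}
minimal pieces: {0:i}
ways to finish when only these pieces remain (= sum over removing one remaining piece with nothing left below it):
  1 left: {9}→1  {10}→1
  2 left: {4,9}→1  {8,10}→1  {9,10}→2
  3 left: {4,9,10}→3  {7,8,10}→1  {8,9,10}→3
  4 left: {4,8,9,10}→6  {6,7,8,10}→1  {7,8,9,10}→4
  5 left: {4,7,8,9,10}→10  {5,6,7,8,10}→1  {6,7,8,9,10}→5
  6 left: {2,5,6,7,8,10}→1  {4,6,7,8,9,10}→15  {5,6,7,8,9,10}→6
  7 left: {2,5,6,7,8,9,10}→7  {4,5,6,7,8,9,10}→21
  8 left: {2,4,5,6,7,8,9,10}→28  {3,4,5,6,7,8,9,10}→21
  9 left: {2,3,4,5,6,7,8,9,10}→49
  placing 0:i first → 49 extensions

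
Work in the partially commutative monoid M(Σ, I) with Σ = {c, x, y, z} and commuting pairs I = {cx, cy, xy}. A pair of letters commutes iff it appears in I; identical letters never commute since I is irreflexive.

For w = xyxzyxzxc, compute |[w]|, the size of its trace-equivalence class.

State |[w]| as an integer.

12

0(x) covers ∅
1(y) covers ∅
2(x) covers 0:x
3(z) covers 1:y, 2:x
4(y) covers 3:z
5(x) covers 3:z
6(z) covers 4:y, 5:x
7(x) covers 6:z
8(c) covers 6:z
floor of heap: 0:x, 1:y
completions by unplaced set U, small U first (add the entries for U minus each lowest piece of U):
  |U|=1: {7}:1  {8}:1
  |U|=2: {7,8}:2
  |U|=3: {6,7,8}:2
  |U|=4: {4,6,7,8}:2  {5,6,7,8}:2
  |U|=5: {4,5,6,7,8}:4
  |U|=6: {3,4,5,6,7,8}:4
  |U|=7: {1,3,4,5,6,7,8}:4  {2,3,4,5,6,7,8}:4
  start at 0(x): 8
  start at 1(y): 4
sum over floor = 12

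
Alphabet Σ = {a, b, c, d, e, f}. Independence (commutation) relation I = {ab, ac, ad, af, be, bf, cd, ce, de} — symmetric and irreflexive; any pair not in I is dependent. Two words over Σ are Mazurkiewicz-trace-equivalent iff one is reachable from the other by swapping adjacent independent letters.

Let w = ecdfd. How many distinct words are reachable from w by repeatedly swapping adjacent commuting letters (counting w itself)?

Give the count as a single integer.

6

#0=e has no predecessor
#1=c has no predecessor
#2=d has no predecessor
#3=f depends on [0:e, 1:c, 2:d]
#4=d depends on [3:f]
sources: [0:e, 1:c, 2:d]
N(rest) = Σ N(rest − s) over sources s of rest; N(one piece) = 1:
  size 1 → [4]=1
  size 2 → [3,4]=1
  size 3 → [0,3,4]=1  [1,3,4]=1  [2,3,4]=1
  first=0(e) contributes 2
  first=1(c) contributes 2
  first=2(d) contributes 2
|[w]| = 6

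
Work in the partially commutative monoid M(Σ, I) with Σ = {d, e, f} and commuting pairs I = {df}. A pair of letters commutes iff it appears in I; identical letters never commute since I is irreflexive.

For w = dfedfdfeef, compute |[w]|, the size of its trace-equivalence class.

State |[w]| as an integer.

piece 0:d — minimal
piece 1:f — minimal
piece 2:e rests on {0:d, 1:f}
piece 3:d rests on {2:e}
piece 4:f rests on {2:e}
piece 5:d rests on {3:d}
piece 6:f rests on {4:f}
piece 7:e rests on {5:d, 6:f}
piece 8:e rests on {7:e}
piece 9:f rests on {8:e}
minimal pieces: {0:d, 1:f}
ways to finish when only these pieces remain (= sum over removing one remaining piece with nothing left below it):
  1 left: {9}→1
  2 left: {8,9}→1
  3 left: {7,8,9}→1
  4 left: {5,7,8,9}→1  {6,7,8,9}→1
  5 left: {3,5,7,8,9}→1  {4,6,7,8,9}→1  {5,6,7,8,9}→2
  6 left: {3,5,6,7,8,9}→3  {4,5,6,7,8,9}→3
  7 left: {3,4,5,6,7,8,9}→6
  8 left: {2,3,4,5,6,7,8,9}→6
  placing 0:d first → 6 extensions
  placing 1:f first → 6 extensions
total linear extensions = 12

12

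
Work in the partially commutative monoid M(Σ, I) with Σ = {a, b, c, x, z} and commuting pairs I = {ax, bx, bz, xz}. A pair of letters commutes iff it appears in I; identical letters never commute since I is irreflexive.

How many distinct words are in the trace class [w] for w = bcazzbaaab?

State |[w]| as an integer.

0(b) covers ∅
1(c) covers 0:b
2(a) covers 1:c
3(z) covers 2:a
4(z) covers 3:z
5(b) covers 2:a
6(a) covers 4:z, 5:b
7(a) covers 6:a
8(a) covers 7:a
9(b) covers 8:a
floor of heap: 0:b
completions by unplaced set U, small U first (add the entries for U minus each lowest piece of U):
  |U|=1: {9}:1
  |U|=2: {8,9}:1
  |U|=3: {7,8,9}:1
  |U|=4: {6,7,8,9}:1
  |U|=5: {4,6,7,8,9}:1  {5,6,7,8,9}:1
  |U|=6: {3,4,6,7,8,9}:1  {4,5,6,7,8,9}:2
  |U|=7: {3,4,5,6,7,8,9}:3
  |U|=8: {2,3,4,5,6,7,8,9}:3
  start at 0(b): 3

3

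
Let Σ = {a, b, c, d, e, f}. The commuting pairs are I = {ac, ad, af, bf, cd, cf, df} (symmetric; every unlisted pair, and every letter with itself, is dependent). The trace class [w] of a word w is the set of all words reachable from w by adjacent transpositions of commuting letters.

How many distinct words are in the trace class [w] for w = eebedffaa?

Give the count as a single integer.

#0=e has no predecessor
#1=e depends on [0:e]
#2=b depends on [1:e]
#3=e depends on [2:b]
#4=d depends on [3:e]
#5=f depends on [3:e]
#6=f depends on [5:f]
#7=a depends on [3:e]
#8=a depends on [7:a]
sources: [0:e]
N(rest) = Σ N(rest − s) over sources s of rest; N(one piece) = 1:
  size 1 → [4]=1  [6]=1  [8]=1
  size 2 → [4,6]=2  [4,8]=2  [5,6]=1  [6,8]=2  [7,8]=1
  size 3 → [4,5,6]=3  [4,6,8]=6  [4,7,8]=3  [5,6,8]=3  [6,7,8]=3
  size 4 → [4,5,6,8]=12  [4,6,7,8]=12  [5,6,7,8]=6
  size 5 → [4,5,6,7,8]=30
  size 6 → [3,4,5,6,7,8]=30
  size 7 → [2,3,4,5,6,7,8]=30
  first=0(e) contributes 30

30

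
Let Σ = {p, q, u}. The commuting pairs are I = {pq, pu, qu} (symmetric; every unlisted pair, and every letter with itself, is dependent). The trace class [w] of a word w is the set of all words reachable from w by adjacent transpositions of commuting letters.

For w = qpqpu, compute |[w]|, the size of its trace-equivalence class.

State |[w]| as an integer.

30

piece 0:q — minimal
piece 1:p — minimal
piece 2:q rests on {0:q}
piece 3:p rests on {1:p}
piece 4:u — minimal
minimal pieces: {0:q, 1:p, 4:u}
ways to finish when only these pieces remain (= sum over removing one remaining piece with nothing left below it):
  1 left: {2}→1  {3}→1  {4}→1
  2 left: {0,2}→1  {1,3}→1  {2,3}→2  {2,4}→2  {3,4}→2
  3 left: {0,2,3}→3  {0,2,4}→3  {1,2,3}→3  {1,3,4}→3  {2,3,4}→6
  placing 0:q first → 12 extensions
  placing 1:p first → 12 extensions
  placing 4:u first → 6 extensions
total linear extensions = 30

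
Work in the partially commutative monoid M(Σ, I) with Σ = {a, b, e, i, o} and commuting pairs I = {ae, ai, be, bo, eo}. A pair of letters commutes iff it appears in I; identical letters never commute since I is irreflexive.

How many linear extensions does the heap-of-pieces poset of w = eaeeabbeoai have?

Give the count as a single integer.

1008

drop 0:e onto floor
drop 1:a onto floor
drop 2:e onto {0:e}
drop 3:e onto {2:e}
drop 4:a onto {1:a}
drop 5:b onto {4:a}
drop 6:b onto {5:b}
drop 7:e onto {3:e}
drop 8:o onto {4:a}
drop 9:a onto {6:b, 8:o}
drop 10:i onto {6:b, 7:e, 8:o}
ground layer = {0:e, 1:a}
drop-orders for the pieces not yet dropped (sum over which currently-grounded one goes next):
  1 to go: {9} 1  {10} 1
  2 to go: {7,10} 1  {9,10} 2
  3 to go: {3,7,10} 1  {6,9,10} 2  {7,9,10} 3  {8,9,10} 2
  4 to go: {2,3,7,10} 1  {3,7,9,10} 4  {5,6,9,10} 2  {6,7,9,10} 5  {6,8,9,10} 4  {7,8,9,10} 5
  5 to go: {0,2,3,7,10} 1  {2,3,7,9,10} 5  {3,6,7,9,10} 9  {3,7,8,9,10} 9  {5,6,7,9,10} 7  {5,6,8,9,10} 6  {6,7,8,9,10} 14
  6 to go: {0,2,3,7,9,10} 6  {2,3,6,7,9,10} 14  {2,3,7,8,9,10} 14  {3,5,6,7,9,10} 16  {3,6,7,8,9,10} 32  {4,5,6,8,9,10} 6  {5,6,7,8,9,10} 27
  7 to go: {0,2,3,6,7,9,10} 20  {0,2,3,7,8,9,10} 20  {1,4,5,6,8,9,10} 6  {2,3,5,6,7,9,10} 30  {2,3,6,7,8,9,10} 60  {3,5,6,7,8,9,10} 75  {4,5,6,7,8,9,10} 33
  8 to go: {0,2,3,5,6,7,9,10} 50  {0,2,3,6,7,8,9,10} 100  {1,4,5,6,7,8,9,10} 39  {2,3,5,6,7,8,9,10} 165  {3,4,5,6,7,8,9,10} 108
  9 to go: {0,2,3,5,6,7,8,9,10} 315  {1,3,4,5,6,7,8,9,10} 147  {2,3,4,5,6,7,8,9,10} 273
  if 0:e drops first: 420 orders
  if 1:a drops first: 588 orders
heap linearizations: 1008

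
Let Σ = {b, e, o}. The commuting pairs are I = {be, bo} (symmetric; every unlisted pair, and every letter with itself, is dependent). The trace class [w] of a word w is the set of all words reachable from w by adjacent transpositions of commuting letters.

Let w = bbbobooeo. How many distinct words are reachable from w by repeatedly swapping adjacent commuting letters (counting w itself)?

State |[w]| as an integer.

126

piece 0:b — minimal
piece 1:b rests on {0:b}
piece 2:b rests on {1:b}
piece 3:o — minimal
piece 4:b rests on {2:b}
piece 5:o rests on {3:o}
piece 6:o rests on {5:o}
piece 7:e rests on {6:o}
piece 8:o rests on {7:e}
minimal pieces: {0:b, 3:o}
ways to finish when only these pieces remain (= sum over removing one remaining piece with nothing left below it):
  1 left: {4}→1  {8}→1
  2 left: {2,4}→1  {4,8}→2  {7,8}→1
  3 left: {1,2,4}→1  {2,4,8}→3  {4,7,8}→3  {6,7,8}→1
  4 left: {0,1,2,4}→1  {1,2,4,8}→4  {2,4,7,8}→6  {4,6,7,8}→4  {5,6,7,8}→1
  5 left: {0,1,2,4,8}→5  {1,2,4,7,8}→10  {2,4,6,7,8}→10  {3,5,6,7,8}→1  {4,5,6,7,8}→5
  6 left: {0,1,2,4,7,8}→15  {1,2,4,6,7,8}→20  {2,4,5,6,7,8}→15  {3,4,5,6,7,8}→6
  7 left: {0,1,2,4,6,7,8}→35  {1,2,4,5,6,7,8}→35  {2,3,4,5,6,7,8}→21
  placing 0:b first → 56 extensions
  placing 3:o first → 70 extensions
total linear extensions = 126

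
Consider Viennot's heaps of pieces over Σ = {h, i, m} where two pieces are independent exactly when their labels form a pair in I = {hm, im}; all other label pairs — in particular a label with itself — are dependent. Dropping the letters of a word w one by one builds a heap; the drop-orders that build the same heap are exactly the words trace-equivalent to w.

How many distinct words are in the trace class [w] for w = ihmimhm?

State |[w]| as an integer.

35

drop 0:i onto floor
drop 1:h onto {0:i}
drop 2:m onto floor
drop 3:i onto {1:h}
drop 4:m onto {2:m}
drop 5:h onto {3:i}
drop 6:m onto {4:m}
ground layer = {0:i, 2:m}
drop-orders for the pieces not yet dropped (sum over which currently-grounded one goes next):
  1 to go: {5} 1  {6} 1
  2 to go: {3,5} 1  {4,6} 1  {5,6} 2
  3 to go: {1,3,5} 1  {2,4,6} 1  {3,5,6} 3  {4,5,6} 3
  4 to go: {0,1,3,5} 1  {1,3,5,6} 4  {2,4,5,6} 4  {3,4,5,6} 6
  5 to go: {0,1,3,5,6} 5  {1,3,4,5,6} 10  {2,3,4,5,6} 10
  if 0:i drops first: 20 orders
  if 2:m drops first: 15 orders
heap linearizations: 35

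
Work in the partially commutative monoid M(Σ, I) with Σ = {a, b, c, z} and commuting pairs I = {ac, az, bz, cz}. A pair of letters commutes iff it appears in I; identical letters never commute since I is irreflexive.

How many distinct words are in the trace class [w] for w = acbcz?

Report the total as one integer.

#0=a has no predecessor
#1=c has no predecessor
#2=b depends on [0:a, 1:c]
#3=c depends on [2:b]
#4=z has no predecessor
sources: [0:a, 1:c, 4:z]
N(rest) = Σ N(rest − s) over sources s of rest; N(one piece) = 1:
  size 1 → [3]=1  [4]=1
  size 2 → [2,3]=1  [3,4]=2
  size 3 → [0,2,3]=1  [1,2,3]=1  [2,3,4]=3
  first=0(a) contributes 4
  first=1(c) contributes 4
  first=4(z) contributes 2
|[w]| = 10

10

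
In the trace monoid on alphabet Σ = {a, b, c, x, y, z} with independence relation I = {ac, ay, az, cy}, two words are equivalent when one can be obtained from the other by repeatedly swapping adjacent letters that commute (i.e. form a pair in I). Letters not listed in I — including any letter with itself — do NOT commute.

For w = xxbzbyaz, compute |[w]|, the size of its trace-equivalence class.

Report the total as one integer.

3

piece 0:x — minimal
piece 1:x rests on {0:x}
piece 2:b rests on {1:x}
piece 3:z rests on {2:b}
piece 4:b rests on {3:z}
piece 5:y rests on {4:b}
piece 6:a rests on {4:b}
piece 7:z rests on {5:y}
minimal pieces: {0:x}
ways to finish when only these pieces remain (= sum over removing one remaining piece with nothing left below it):
  1 left: {6}→1  {7}→1
  2 left: {5,7}→1  {6,7}→2
  3 left: {5,6,7}→3
  4 left: {4,5,6,7}→3
  5 left: {3,4,5,6,7}→3
  6 left: {2,3,4,5,6,7}→3
  placing 0:x first → 3 extensions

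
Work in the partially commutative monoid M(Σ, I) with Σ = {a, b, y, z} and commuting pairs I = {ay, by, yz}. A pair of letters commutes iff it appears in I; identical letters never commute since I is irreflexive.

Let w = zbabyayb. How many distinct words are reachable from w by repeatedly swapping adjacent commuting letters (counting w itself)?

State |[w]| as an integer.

#0=z has no predecessor
#1=b depends on [0:z]
#2=a depends on [1:b]
#3=b depends on [2:a]
#4=y has no predecessor
#5=a depends on [3:b]
#6=y depends on [4:y]
#7=b depends on [5:a]
sources: [0:z, 4:y]
N(rest) = Σ N(rest − s) over sources s of rest; N(one piece) = 1:
  size 1 → [6]=1  [7]=1
  size 2 → [4,6]=1  [5,7]=1  [6,7]=2
  size 3 → [3,5,7]=1  [4,6,7]=3  [5,6,7]=3
  size 4 → [2,3,5,7]=1  [3,5,6,7]=4  [4,5,6,7]=6
  size 5 → [1,2,3,5,7]=1  [2,3,5,6,7]=5  [3,4,5,6,7]=10
  size 6 → [0,1,2,3,5,7]=1  [1,2,3,5,6,7]=6  [2,3,4,5,6,7]=15
  first=0(z) contributes 21
  first=4(y) contributes 7
|[w]| = 28

28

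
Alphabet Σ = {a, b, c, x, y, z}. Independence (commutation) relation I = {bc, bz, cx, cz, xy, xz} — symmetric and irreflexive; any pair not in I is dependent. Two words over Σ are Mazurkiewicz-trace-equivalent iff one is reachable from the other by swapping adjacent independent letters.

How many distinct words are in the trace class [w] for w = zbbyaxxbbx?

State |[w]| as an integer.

drop 0:z onto floor
drop 1:b onto floor
drop 2:b onto {1:b}
drop 3:y onto {0:z, 2:b}
drop 4:a onto {3:y}
drop 5:x onto {4:a}
drop 6:x onto {5:x}
drop 7:b onto {6:x}
drop 8:b onto {7:b}
drop 9:x onto {8:b}
ground layer = {0:z, 1:b}
drop-orders for the pieces not yet dropped (sum over which currently-grounded one goes next):
  1 to go: {9} 1
  2 to go: {8,9} 1
  3 to go: {7,8,9} 1
  4 to go: {6,7,8,9} 1
  5 to go: {5,6,7,8,9} 1
  6 to go: {4,5,6,7,8,9} 1
  7 to go: {3,4,5,6,7,8,9} 1
  8 to go: {0,3,4,5,6,7,8,9} 1  {2,3,4,5,6,7,8,9} 1
  if 0:z drops first: 1 orders
  if 1:b drops first: 2 orders
heap linearizations: 3

3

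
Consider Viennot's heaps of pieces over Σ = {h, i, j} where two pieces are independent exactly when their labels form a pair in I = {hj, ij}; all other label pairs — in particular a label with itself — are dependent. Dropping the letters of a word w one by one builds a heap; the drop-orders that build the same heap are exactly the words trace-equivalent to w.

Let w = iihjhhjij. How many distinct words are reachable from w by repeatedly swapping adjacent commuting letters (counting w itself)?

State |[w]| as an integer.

84

piece 0:i — minimal
piece 1:i rests on {0:i}
piece 2:h rests on {1:i}
piece 3:j — minimal
piece 4:h rests on {2:h}
piece 5:h rests on {4:h}
piece 6:j rests on {3:j}
piece 7:i rests on {5:h}
piece 8:j rests on {6:j}
minimal pieces: {0:i, 3:j}
ways to finish when only these pieces remain (= sum over removing one remaining piece with nothing left below it):
  1 left: {7}→1  {8}→1
  2 left: {5,7}→1  {6,8}→1  {7,8}→2
  3 left: {3,6,8}→1  {4,5,7}→1  {5,7,8}→3  {6,7,8}→3
  4 left: {2,4,5,7}→1  {3,6,7,8}→4  {4,5,7,8}→4  {5,6,7,8}→6
  5 left: {1,2,4,5,7}→1  {2,4,5,7,8}→5  {3,5,6,7,8}→10  {4,5,6,7,8}→10
  6 left: {0,1,2,4,5,7}→1  {1,2,4,5,7,8}→6  {2,4,5,6,7,8}→15  {3,4,5,6,7,8}→20
  7 left: {0,1,2,4,5,7,8}→7  {1,2,4,5,6,7,8}→21  {2,3,4,5,6,7,8}→35
  placing 0:i first → 56 extensions
  placing 3:j first → 28 extensions
total linear extensions = 84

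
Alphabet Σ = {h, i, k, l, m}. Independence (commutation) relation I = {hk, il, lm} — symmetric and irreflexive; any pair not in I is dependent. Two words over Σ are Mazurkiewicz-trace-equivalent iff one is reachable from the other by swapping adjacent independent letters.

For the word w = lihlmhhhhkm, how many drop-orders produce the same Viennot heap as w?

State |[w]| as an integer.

20

piece 0:l — minimal
piece 1:i — minimal
piece 2:h rests on {0:l, 1:i}
piece 3:l rests on {2:h}
piece 4:m rests on {2:h}
piece 5:h rests on {3:l, 4:m}
piece 6:h rests on {5:h}
piece 7:h rests on {6:h}
piece 8:h rests on {7:h}
piece 9:k rests on {3:l, 4:m}
piece 10:m rests on {8:h, 9:k}
minimal pieces: {0:l, 1:i}
ways to finish when only these pieces remain (= sum over removing one remaining piece with nothing left below it):
  1 left: {10}→1
  2 left: {8,10}→1  {9,10}→1
  3 left: {7,8,10}→1  {8,9,10}→2
  4 left: {6,7,8,10}→1  {7,8,9,10}→3
  5 left: {5,6,7,8,10}→1  {6,7,8,9,10}→4
  6 left: {5,6,7,8,9,10}→5
  7 left: {3,5,6,7,8,9,10}→5  {4,5,6,7,8,9,10}→5
  8 left: {3,4,5,6,7,8,9,10}→10
  9 left: {2,3,4,5,6,7,8,9,10}→10
  placing 0:l first → 10 extensions
  placing 1:i first → 10 extensions
total linear extensions = 20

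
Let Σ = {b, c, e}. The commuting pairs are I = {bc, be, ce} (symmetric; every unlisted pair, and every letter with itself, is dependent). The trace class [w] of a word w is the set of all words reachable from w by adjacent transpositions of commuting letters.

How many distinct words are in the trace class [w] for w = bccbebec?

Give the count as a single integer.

0(b) covers ∅
1(c) covers ∅
2(c) covers 1:c
3(b) covers 0:b
4(e) covers ∅
5(b) covers 3:b
6(e) covers 4:e
7(c) covers 2:c
floor of heap: 0:b, 1:c, 4:e
completions by unplaced set U, small U first (add the entries for U minus each lowest piece of U):
  |U|=1: {5}:1  {6}:1  {7}:1
  |U|=2: {2,7}:1  {3,5}:1  {4,6}:1  {5,6}:2  {5,7}:2  {6,7}:2
  |U|=3: {0,3,5}:1  {1,2,7}:1  {2,5,7}:3  {2,6,7}:3  {3,5,6}:3  {3,5,7}:3  {4,5,6}:3  {4,6,7}:3  {5,6,7}:6
  |U|=4: {0,3,5,6}:4  {0,3,5,7}:4  {1,2,5,7}:4  {1,2,6,7}:4  {2,3,5,7}:6  {2,4,6,7}:6  {2,5,6,7}:12  {3,4,5,6}:6  {3,5,6,7}:12  {4,5,6,7}:12
  |U|=5: {0,2,3,5,7}:10  {0,3,4,5,6}:10  {0,3,5,6,7}:20  {1,2,3,5,7}:10  {1,2,4,6,7}:10  {1,2,5,6,7}:20  {2,3,5,6,7}:30  {2,4,5,6,7}:30  {3,4,5,6,7}:30
  |U|=6: {0,1,2,3,5,7}:20  {0,2,3,5,6,7}:60  {0,3,4,5,6,7}:60  {1,2,3,5,6,7}:60  {1,2,4,5,6,7}:60  {2,3,4,5,6,7}:90
  start at 0(b): 210
  start at 1(c): 210
  start at 4(e): 140
sum over floor = 560

560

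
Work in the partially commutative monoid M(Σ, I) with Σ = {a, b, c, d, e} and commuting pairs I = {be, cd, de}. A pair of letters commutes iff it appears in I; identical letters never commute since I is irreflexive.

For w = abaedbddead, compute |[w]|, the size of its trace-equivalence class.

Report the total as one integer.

15

piece 0:a — minimal
piece 1:b rests on {0:a}
piece 2:a rests on {1:b}
piece 3:e rests on {2:a}
piece 4:d rests on {2:a}
piece 5:b rests on {4:d}
piece 6:d rests on {5:b}
piece 7:d rests on {6:d}
piece 8:e rests on {3:e}
piece 9:a rests on {7:d, 8:e}
piece 10:d rests on {9:a}
minimal pieces: {0:a}
ways to finish when only these pieces remain (= sum over removing one remaining piece with nothing left below it):
  1 left: {10}→1
  2 left: {9,10}→1
  3 left: {7,9,10}→1  {8,9,10}→1
  4 left: {3,8,9,10}→1  {6,7,9,10}→1  {7,8,9,10}→2
  5 left: {3,7,8,9,10}→3  {5,6,7,9,10}→1  {6,7,8,9,10}→3
  6 left: {3,6,7,8,9,10}→6  {4,5,6,7,9,10}→1  {5,6,7,8,9,10}→4
  7 left: {3,5,6,7,8,9,10}→10  {4,5,6,7,8,9,10}→5
  8 left: {3,4,5,6,7,8,9,10}→15
  9 left: {2,3,4,5,6,7,8,9,10}→15
  placing 0:a first → 15 extensions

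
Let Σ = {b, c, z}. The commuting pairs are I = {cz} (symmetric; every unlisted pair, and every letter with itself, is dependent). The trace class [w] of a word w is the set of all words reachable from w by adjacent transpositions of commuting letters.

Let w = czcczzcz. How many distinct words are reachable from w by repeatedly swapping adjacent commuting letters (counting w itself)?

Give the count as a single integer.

#0=c has no predecessor
#1=z has no predecessor
#2=c depends on [0:c]
#3=c depends on [2:c]
#4=z depends on [1:z]
#5=z depends on [4:z]
#6=c depends on [3:c]
#7=z depends on [5:z]
sources: [0:c, 1:z]
N(rest) = Σ N(rest − s) over sources s of rest; N(one piece) = 1:
  size 1 → [6]=1  [7]=1
  size 2 → [3,6]=1  [5,7]=1  [6,7]=2
  size 3 → [2,3,6]=1  [3,6,7]=3  [4,5,7]=1  [5,6,7]=3
  size 4 → [0,2,3,6]=1  [1,4,5,7]=1  [2,3,6,7]=4  [3,5,6,7]=6  [4,5,6,7]=4
  size 5 → [0,2,3,6,7]=5  [1,4,5,6,7]=5  [2,3,5,6,7]=10  [3,4,5,6,7]=10
  size 6 → [0,2,3,5,6,7]=15  [1,3,4,5,6,7]=15  [2,3,4,5,6,7]=20
  first=0(c) contributes 35
  first=1(z) contributes 35
|[w]| = 70

70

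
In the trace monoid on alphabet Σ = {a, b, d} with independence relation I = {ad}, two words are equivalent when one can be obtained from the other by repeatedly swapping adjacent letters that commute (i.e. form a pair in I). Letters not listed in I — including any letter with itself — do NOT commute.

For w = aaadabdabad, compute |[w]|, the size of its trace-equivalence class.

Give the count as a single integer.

20

0(a) covers ∅
1(a) covers 0:a
2(a) covers 1:a
3(d) covers ∅
4(a) covers 2:a
5(b) covers 3:d, 4:a
6(d) covers 5:b
7(a) covers 5:b
8(b) covers 6:d, 7:a
9(a) covers 8:b
10(d) covers 8:b
floor of heap: 0:a, 3:d
completions by unplaced set U, small U first (add the entries for U minus each lowest piece of U):
  |U|=1: {9}:1  {10}:1
  |U|=2: {9,10}:2
  |U|=3: {8,9,10}:2
  |U|=4: {6,8,9,10}:2  {7,8,9,10}:2
  |U|=5: {6,7,8,9,10}:4
  |U|=6: {5,6,7,8,9,10}:4
  |U|=7: {3,5,6,7,8,9,10}:4  {4,5,6,7,8,9,10}:4
  |U|=8: {2,4,5,6,7,8,9,10}:4  {3,4,5,6,7,8,9,10}:8
  |U|=9: {1,2,4,5,6,7,8,9,10}:4  {2,3,4,5,6,7,8,9,10}:12
  start at 0(a): 16
  start at 3(d): 4
sum over floor = 20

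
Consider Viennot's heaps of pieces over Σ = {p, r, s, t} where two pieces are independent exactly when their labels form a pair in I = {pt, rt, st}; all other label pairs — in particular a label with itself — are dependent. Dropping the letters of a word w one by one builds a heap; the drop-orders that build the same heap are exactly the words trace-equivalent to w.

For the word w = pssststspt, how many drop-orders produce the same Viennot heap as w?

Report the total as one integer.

#0=p has no predecessor
#1=s depends on [0:p]
#2=s depends on [1:s]
#3=s depends on [2:s]
#4=t has no predecessor
#5=s depends on [3:s]
#6=t depends on [4:t]
#7=s depends on [5:s]
#8=p depends on [7:s]
#9=t depends on [6:t]
sources: [0:p, 4:t]
N(rest) = Σ N(rest − s) over sources s of rest; N(one piece) = 1:
  size 1 → [8]=1  [9]=1
  size 2 → [6,9]=1  [7,8]=1  [8,9]=2
  size 3 → [4,6,9]=1  [5,7,8]=1  [6,8,9]=3  [7,8,9]=3
  size 4 → [3,5,7,8]=1  [4,6,8,9]=4  [5,7,8,9]=4  [6,7,8,9]=6
  size 5 → [2,3,5,7,8]=1  [3,5,7,8,9]=5  [4,6,7,8,9]=10  [5,6,7,8,9]=10
  size 6 → [1,2,3,5,7,8]=1  [2,3,5,7,8,9]=6  [3,5,6,7,8,9]=15  [4,5,6,7,8,9]=20
  size 7 → [0,1,2,3,5,7,8]=1  [1,2,3,5,7,8,9]=7  [2,3,5,6,7,8,9]=21  [3,4,5,6,7,8,9]=35
  size 8 → [0,1,2,3,5,7,8,9]=8  [1,2,3,5,6,7,8,9]=28  [2,3,4,5,6,7,8,9]=56
  first=0(p) contributes 84
  first=4(t) contributes 36
|[w]| = 120

120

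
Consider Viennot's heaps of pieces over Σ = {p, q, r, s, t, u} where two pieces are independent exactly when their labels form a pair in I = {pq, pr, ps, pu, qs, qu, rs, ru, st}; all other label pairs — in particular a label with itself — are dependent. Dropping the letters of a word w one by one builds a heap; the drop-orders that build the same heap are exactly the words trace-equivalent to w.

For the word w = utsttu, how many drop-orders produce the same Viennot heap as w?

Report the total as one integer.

piece 0:u — minimal
piece 1:t rests on {0:u}
piece 2:s rests on {0:u}
piece 3:t rests on {1:t}
piece 4:t rests on {3:t}
piece 5:u rests on {2:s, 4:t}
minimal pieces: {0:u}
ways to finish when only these pieces remain (= sum over removing one remaining piece with nothing left below it):
  1 left: {5}→1
  2 left: {2,5}→1  {4,5}→1
  3 left: {2,4,5}→2  {3,4,5}→1
  4 left: {1,3,4,5}→1  {2,3,4,5}→3
  placing 0:u first → 4 extensions

4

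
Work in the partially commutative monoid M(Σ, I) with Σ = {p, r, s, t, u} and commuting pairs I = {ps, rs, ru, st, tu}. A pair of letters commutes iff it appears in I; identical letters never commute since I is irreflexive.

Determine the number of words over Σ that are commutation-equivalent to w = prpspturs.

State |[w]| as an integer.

0(p) covers ∅
1(r) covers 0:p
2(p) covers 1:r
3(s) covers ∅
4(p) covers 2:p
5(t) covers 4:p
6(u) covers 3:s, 4:p
7(r) covers 5:t
8(s) covers 6:u
floor of heap: 0:p, 3:s
completions by unplaced set U, small U first (add the entries for U minus each lowest piece of U):
  |U|=1: {7}:1  {8}:1
  |U|=2: {5,7}:1  {6,8}:1  {7,8}:2
  |U|=3: {3,6,8}:1  {5,7,8}:3  {6,7,8}:3
  |U|=4: {3,6,7,8}:4  {5,6,7,8}:6
  |U|=5: {3,5,6,7,8}:10  {4,5,6,7,8}:6
  |U|=6: {2,4,5,6,7,8}:6  {3,4,5,6,7,8}:16
  |U|=7: {1,2,4,5,6,7,8}:6  {2,3,4,5,6,7,8}:22
  start at 0(p): 28
  start at 3(s): 6
sum over floor = 34

34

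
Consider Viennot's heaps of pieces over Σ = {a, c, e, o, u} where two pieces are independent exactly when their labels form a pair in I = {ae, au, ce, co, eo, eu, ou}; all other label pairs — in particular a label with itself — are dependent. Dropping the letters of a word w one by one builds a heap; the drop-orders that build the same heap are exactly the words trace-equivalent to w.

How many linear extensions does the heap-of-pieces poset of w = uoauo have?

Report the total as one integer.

10

0(u) covers ∅
1(o) covers ∅
2(a) covers 1:o
3(u) covers 0:u
4(o) covers 2:a
floor of heap: 0:u, 1:o
completions by unplaced set U, small U first (add the entries for U minus each lowest piece of U):
  |U|=1: {3}:1  {4}:1
  |U|=2: {0,3}:1  {2,4}:1  {3,4}:2
  |U|=3: {0,3,4}:3  {1,2,4}:1  {2,3,4}:3
  start at 0(u): 4
  start at 1(o): 6
sum over floor = 10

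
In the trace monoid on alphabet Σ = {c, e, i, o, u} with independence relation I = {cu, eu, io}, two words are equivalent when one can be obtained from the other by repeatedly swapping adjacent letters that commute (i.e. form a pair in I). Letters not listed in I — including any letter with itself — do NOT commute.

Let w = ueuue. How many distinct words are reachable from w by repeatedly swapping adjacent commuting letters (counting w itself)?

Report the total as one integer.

#0=u has no predecessor
#1=e has no predecessor
#2=u depends on [0:u]
#3=u depends on [2:u]
#4=e depends on [1:e]
sources: [0:u, 1:e]
N(rest) = Σ N(rest − s) over sources s of rest; N(one piece) = 1:
  size 1 → [3]=1  [4]=1
  size 2 → [1,4]=1  [2,3]=1  [3,4]=2
  size 3 → [0,2,3]=1  [1,3,4]=3  [2,3,4]=3
  first=0(u) contributes 6
  first=1(e) contributes 4
|[w]| = 10

10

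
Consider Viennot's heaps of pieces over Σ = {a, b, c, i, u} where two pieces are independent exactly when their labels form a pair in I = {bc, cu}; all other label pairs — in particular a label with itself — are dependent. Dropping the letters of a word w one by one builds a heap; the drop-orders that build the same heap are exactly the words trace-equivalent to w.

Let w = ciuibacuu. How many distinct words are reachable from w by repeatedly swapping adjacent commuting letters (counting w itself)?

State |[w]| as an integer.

3

0(c) covers ∅
1(i) covers 0:c
2(u) covers 1:i
3(i) covers 2:u
4(b) covers 3:i
5(a) covers 4:b
6(c) covers 5:a
7(u) covers 5:a
8(u) covers 7:u
floor of heap: 0:c
completions by unplaced set U, small U first (add the entries for U minus each lowest piece of U):
  |U|=1: {6}:1  {8}:1
  |U|=2: {6,8}:2  {7,8}:1
  |U|=3: {6,7,8}:3
  |U|=4: {5,6,7,8}:3
  |U|=5: {4,5,6,7,8}:3
  |U|=6: {3,4,5,6,7,8}:3
  |U|=7: {2,3,4,5,6,7,8}:3
  start at 0(c): 3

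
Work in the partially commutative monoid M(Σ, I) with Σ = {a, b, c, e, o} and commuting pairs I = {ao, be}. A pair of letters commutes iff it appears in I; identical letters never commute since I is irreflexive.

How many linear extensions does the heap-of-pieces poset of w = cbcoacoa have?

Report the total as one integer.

4

drop 0:c onto floor
drop 1:b onto {0:c}
drop 2:c onto {1:b}
drop 3:o onto {2:c}
drop 4:a onto {2:c}
drop 5:c onto {3:o, 4:a}
drop 6:o onto {5:c}
drop 7:a onto {5:c}
ground layer = {0:c}
drop-orders for the pieces not yet dropped (sum over which currently-grounded one goes next):
  1 to go: {6} 1  {7} 1
  2 to go: {6,7} 2
  3 to go: {5,6,7} 2
  4 to go: {3,5,6,7} 2  {4,5,6,7} 2
  5 to go: {3,4,5,6,7} 4
  6 to go: {2,3,4,5,6,7} 4
  if 0:c drops first: 4 orders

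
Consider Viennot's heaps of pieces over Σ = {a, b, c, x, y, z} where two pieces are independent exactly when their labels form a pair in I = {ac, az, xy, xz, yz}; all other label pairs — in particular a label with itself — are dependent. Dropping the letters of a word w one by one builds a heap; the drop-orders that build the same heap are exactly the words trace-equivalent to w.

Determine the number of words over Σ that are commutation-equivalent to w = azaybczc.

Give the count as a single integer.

4

drop 0:a onto floor
drop 1:z onto floor
drop 2:a onto {0:a}
drop 3:y onto {2:a}
drop 4:b onto {1:z, 3:y}
drop 5:c onto {4:b}
drop 6:z onto {5:c}
drop 7:c onto {6:z}
ground layer = {0:a, 1:z}
drop-orders for the pieces not yet dropped (sum over which currently-grounded one goes next):
  1 to go: {7} 1
  2 to go: {6,7} 1
  3 to go: {5,6,7} 1
  4 to go: {4,5,6,7} 1
  5 to go: {1,4,5,6,7} 1  {3,4,5,6,7} 1
  6 to go: {1,3,4,5,6,7} 2  {2,3,4,5,6,7} 1
  if 0:a drops first: 3 orders
  if 1:z drops first: 1 orders
heap linearizations: 4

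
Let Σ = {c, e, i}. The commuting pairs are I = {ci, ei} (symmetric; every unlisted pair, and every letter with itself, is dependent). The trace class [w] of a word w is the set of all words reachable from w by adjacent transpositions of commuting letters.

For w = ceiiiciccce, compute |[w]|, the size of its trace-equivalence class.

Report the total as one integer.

330

drop 0:c onto floor
drop 1:e onto {0:c}
drop 2:i onto floor
drop 3:i onto {2:i}
drop 4:i onto {3:i}
drop 5:c onto {1:e}
drop 6:i onto {4:i}
drop 7:c onto {5:c}
drop 8:c onto {7:c}
drop 9:c onto {8:c}
drop 10:e onto {9:c}
ground layer = {0:c, 2:i}
drop-orders for the pieces not yet dropped (sum over which currently-grounded one goes next):
  1 to go: {6} 1  {10} 1
  2 to go: {4,6} 1  {6,10} 2  {9,10} 1
  3 to go: {3,4,6} 1  {4,6,10} 3  {6,9,10} 3  {8,9,10} 1
  4 to go: {2,3,4,6} 1  {3,4,6,10} 4  {4,6,9,10} 6  {6,8,9,10} 4  {7,8,9,10} 1
  5 to go: {2,3,4,6,10} 5  {3,4,6,9,10} 10  {4,6,8,9,10} 10  {5,7,8,9,10} 1  {6,7,8,9,10} 5
  6 to go: {1,5,7,8,9,10} 1  {2,3,4,6,9,10} 15  {3,4,6,8,9,10} 20  {4,6,7,8,9,10} 15  {5,6,7,8,9,10} 6
  7 to go: {0,1,5,7,8,9,10} 1  {1,5,6,7,8,9,10} 7  {2,3,4,6,8,9,10} 35  {3,4,6,7,8,9,10} 35  {4,5,6,7,8,9,10} 21
  8 to go: {0,1,5,6,7,8,9,10} 8  {1,4,5,6,7,8,9,10} 28  {2,3,4,6,7,8,9,10} 70  {3,4,5,6,7,8,9,10} 56
  9 to go: {0,1,4,5,6,7,8,9,10} 36  {1,3,4,5,6,7,8,9,10} 84  {2,3,4,5,6,7,8,9,10} 126
  if 0:c drops first: 210 orders
  if 2:i drops first: 120 orders
heap linearizations: 330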